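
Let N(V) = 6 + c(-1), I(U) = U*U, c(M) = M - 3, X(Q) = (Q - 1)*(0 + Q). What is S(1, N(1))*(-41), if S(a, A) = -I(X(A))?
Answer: 164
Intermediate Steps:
X(Q) = Q*(-1 + Q) (X(Q) = (-1 + Q)*Q = Q*(-1 + Q))
c(M) = -3 + M
I(U) = U**2
N(V) = 2 (N(V) = 6 + (-3 - 1) = 6 - 4 = 2)
S(a, A) = -A**2*(-1 + A)**2 (S(a, A) = -(A*(-1 + A))**2 = -A**2*(-1 + A)**2)
S(1, N(1))*(-41) = -1*2**2*(-1 + 2)**2*(-41) = -1*4*1**2*(-41) = -1*4*1*(-41) = -4*(-41) = 164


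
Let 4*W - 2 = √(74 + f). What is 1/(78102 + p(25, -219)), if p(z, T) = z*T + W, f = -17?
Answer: 61160/4441897897 - 4*√57/84396060043 ≈ 1.3769e-5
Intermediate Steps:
W = ½ + √57/4 (W = ½ + √(74 - 17)/4 = ½ + √57/4 ≈ 2.3875)
p(z, T) = ½ + √57/4 + T*z (p(z, T) = z*T + (½ + √57/4) = T*z + (½ + √57/4) = ½ + √57/4 + T*z)
1/(78102 + p(25, -219)) = 1/(78102 + (½ + √57/4 - 219*25)) = 1/(78102 + (½ + √57/4 - 5475)) = 1/(78102 + (-10949/2 + √57/4)) = 1/(145255/2 + √57/4)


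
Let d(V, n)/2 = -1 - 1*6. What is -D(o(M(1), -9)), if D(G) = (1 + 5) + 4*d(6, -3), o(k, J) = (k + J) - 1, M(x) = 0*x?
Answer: 50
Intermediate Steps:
M(x) = 0
d(V, n) = -14 (d(V, n) = 2*(-1 - 1*6) = 2*(-1 - 6) = 2*(-7) = -14)
o(k, J) = -1 + J + k (o(k, J) = (J + k) - 1 = -1 + J + k)
D(G) = -50 (D(G) = (1 + 5) + 4*(-14) = 6 - 56 = -50)
-D(o(M(1), -9)) = -1*(-50) = 50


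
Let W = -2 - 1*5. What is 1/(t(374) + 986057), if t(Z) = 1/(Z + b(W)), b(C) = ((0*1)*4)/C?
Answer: 374/368785319 ≈ 1.0141e-6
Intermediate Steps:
W = -7 (W = -2 - 5 = -7)
b(C) = 0 (b(C) = (0*4)/C = 0/C = 0)
t(Z) = 1/Z (t(Z) = 1/(Z + 0) = 1/Z)
1/(t(374) + 986057) = 1/(1/374 + 986057) = 1/(368785319/374) = 374/368785319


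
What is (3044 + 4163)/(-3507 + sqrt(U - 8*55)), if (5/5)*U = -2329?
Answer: -8424983/4100606 - 7207*I*sqrt(2769)/12301818 ≈ -2.0546 - 0.030828*I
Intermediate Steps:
U = -2329
(3044 + 4163)/(-3507 + sqrt(U - 8*55)) = (3044 + 4163)/(-3507 + sqrt(-2329 - 8*55)) = 7207/(-3507 + sqrt(-2329 - 440)) = 7207/(-3507 + sqrt(-2769)) = 7207/(-3507 + I*sqrt(2769))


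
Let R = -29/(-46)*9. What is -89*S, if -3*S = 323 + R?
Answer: 1345591/138 ≈ 9750.7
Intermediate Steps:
R = 261/46 (R = -29*(-1/46)*9 = (29/46)*9 = 261/46 ≈ 5.6739)
S = -15119/138 (S = -(323 + 261/46)/3 = -1/3*15119/46 = -15119/138 ≈ -109.56)
-89*S = -89*(-15119/138) = 1345591/138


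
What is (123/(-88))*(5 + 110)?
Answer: -14145/88 ≈ -160.74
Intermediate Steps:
(123/(-88))*(5 + 110) = (123*(-1/88))*115 = -123/88*115 = -14145/88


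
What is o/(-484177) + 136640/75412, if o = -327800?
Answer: 1336441160/536952293 ≈ 2.4889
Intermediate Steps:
o/(-484177) + 136640/75412 = -327800/(-484177) + 136640/75412 = -327800*(-1/484177) + 136640*(1/75412) = 327800/484177 + 34160/18853 = 1336441160/536952293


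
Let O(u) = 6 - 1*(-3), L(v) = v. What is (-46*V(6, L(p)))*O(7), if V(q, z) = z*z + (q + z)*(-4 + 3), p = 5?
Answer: -5796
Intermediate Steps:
V(q, z) = z² - q - z (V(q, z) = z² + (q + z)*(-1) = z² + (-q - z) = z² - q - z)
O(u) = 9 (O(u) = 6 + 3 = 9)
(-46*V(6, L(p)))*O(7) = -46*(5² - 1*6 - 1*5)*9 = -46*(25 - 6 - 5)*9 = -46*14*9 = -644*9 = -5796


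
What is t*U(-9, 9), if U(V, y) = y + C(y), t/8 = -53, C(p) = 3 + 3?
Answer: -6360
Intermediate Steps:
C(p) = 6
t = -424 (t = 8*(-53) = -424)
U(V, y) = 6 + y (U(V, y) = y + 6 = 6 + y)
t*U(-9, 9) = -424*(6 + 9) = -424*15 = -6360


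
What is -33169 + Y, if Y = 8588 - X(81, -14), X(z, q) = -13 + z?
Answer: -24649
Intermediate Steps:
Y = 8520 (Y = 8588 - (-13 + 81) = 8588 - 1*68 = 8588 - 68 = 8520)
-33169 + Y = -33169 + 8520 = -24649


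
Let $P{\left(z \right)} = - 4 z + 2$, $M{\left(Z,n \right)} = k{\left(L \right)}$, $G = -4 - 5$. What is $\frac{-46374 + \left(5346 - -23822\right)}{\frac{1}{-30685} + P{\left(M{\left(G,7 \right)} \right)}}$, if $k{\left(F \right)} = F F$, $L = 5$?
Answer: $\frac{527966110}{3007131} \approx 175.57$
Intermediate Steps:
$G = -9$ ($G = -4 - 5 = -9$)
$k{\left(F \right)} = F^{2}$
$M{\left(Z,n \right)} = 25$ ($M{\left(Z,n \right)} = 5^{2} = 25$)
$P{\left(z \right)} = 2 - 4 z$
$\frac{-46374 + \left(5346 - -23822\right)}{\frac{1}{-30685} + P{\left(M{\left(G,7 \right)} \right)}} = \frac{-46374 + \left(5346 - -23822\right)}{\frac{1}{-30685} + \left(2 - 100\right)} = \frac{-46374 + \left(5346 + 23822\right)}{- \frac{1}{30685} + \left(2 - 100\right)} = \frac{-46374 + 29168}{- \frac{1}{30685} - 98} = - \frac{17206}{- \frac{3007131}{30685}} = \left(-17206\right) \left(- \frac{30685}{3007131}\right) = \frac{527966110}{3007131}$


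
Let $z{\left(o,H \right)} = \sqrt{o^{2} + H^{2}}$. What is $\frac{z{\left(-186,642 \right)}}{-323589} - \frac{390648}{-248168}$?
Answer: $\frac{48831}{31021} - \frac{2 \sqrt{12410}}{107863} \approx 1.5721$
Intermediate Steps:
$z{\left(o,H \right)} = \sqrt{H^{2} + o^{2}}$
$\frac{z{\left(-186,642 \right)}}{-323589} - \frac{390648}{-248168} = \frac{\sqrt{642^{2} + \left(-186\right)^{2}}}{-323589} - \frac{390648}{-248168} = \sqrt{412164 + 34596} \left(- \frac{1}{323589}\right) - - \frac{48831}{31021} = \sqrt{446760} \left(- \frac{1}{323589}\right) + \frac{48831}{31021} = 6 \sqrt{12410} \left(- \frac{1}{323589}\right) + \frac{48831}{31021} = - \frac{2 \sqrt{12410}}{107863} + \frac{48831}{31021} = \frac{48831}{31021} - \frac{2 \sqrt{12410}}{107863}$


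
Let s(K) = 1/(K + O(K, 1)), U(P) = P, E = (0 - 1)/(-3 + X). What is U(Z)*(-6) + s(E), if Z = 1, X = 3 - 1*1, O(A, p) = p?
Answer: -11/2 ≈ -5.5000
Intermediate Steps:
X = 2 (X = 3 - 1 = 2)
E = 1 (E = (0 - 1)/(-3 + 2) = -1/(-1) = -1*(-1) = 1)
s(K) = 1/(1 + K) (s(K) = 1/(K + 1) = 1/(1 + K))
U(Z)*(-6) + s(E) = 1*(-6) + 1/(1 + 1) = -6 + 1/2 = -6 + ½ = -11/2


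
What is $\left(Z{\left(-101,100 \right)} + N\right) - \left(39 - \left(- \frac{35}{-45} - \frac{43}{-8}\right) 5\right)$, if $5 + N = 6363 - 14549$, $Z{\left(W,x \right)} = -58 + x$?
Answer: $- \frac{587321}{72} \approx -8157.2$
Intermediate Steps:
$N = -8191$ ($N = -5 + \left(6363 - 14549\right) = -5 - 8186 = -8191$)
$\left(Z{\left(-101,100 \right)} + N\right) - \left(39 - \left(- \frac{35}{-45} - \frac{43}{-8}\right) 5\right) = \left(\left(-58 + 100\right) - 8191\right) - \left(39 - \left(- \frac{35}{-45} - \frac{43}{-8}\right) 5\right) = \left(42 - 8191\right) - \left(39 - \left(\left(-35\right) \left(- \frac{1}{45}\right) - - \frac{43}{8}\right) 5\right) = -8149 - \left(39 - \left(\frac{7}{9} + \frac{43}{8}\right) 5\right) = -8149 + \left(-39 + \frac{443}{72} \cdot 5\right) = -8149 + \left(-39 + \frac{2215}{72}\right) = -8149 - \frac{593}{72} = - \frac{587321}{72}$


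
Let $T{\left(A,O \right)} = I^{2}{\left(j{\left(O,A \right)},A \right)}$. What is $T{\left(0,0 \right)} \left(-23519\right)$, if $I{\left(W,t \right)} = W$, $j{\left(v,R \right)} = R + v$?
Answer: $0$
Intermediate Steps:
$T{\left(A,O \right)} = \left(A + O\right)^{2}$
$T{\left(0,0 \right)} \left(-23519\right) = \left(0 + 0\right)^{2} \left(-23519\right) = 0^{2} \left(-23519\right) = 0 \left(-23519\right) = 0$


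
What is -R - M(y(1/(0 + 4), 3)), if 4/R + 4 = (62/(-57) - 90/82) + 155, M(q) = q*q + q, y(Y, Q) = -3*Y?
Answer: 223443/1391120 ≈ 0.16062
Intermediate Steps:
M(q) = q + q² (M(q) = q² + q = q + q²)
R = 2337/86945 (R = 4/(-4 + ((62/(-57) - 90/82) + 155)) = 4/(-4 + ((62*(-1/57) - 90*1/82) + 155)) = 4/(-4 + ((-62/57 - 45/41) + 155)) = 4/(-4 + (-5107/2337 + 155)) = 4/(-4 + 357128/2337) = 4/(347780/2337) = 4*(2337/347780) = 2337/86945 ≈ 0.026879)
-R - M(y(1/(0 + 4), 3)) = -1*2337/86945 - (-3/(0 + 4))*(1 - 3/(0 + 4)) = -2337/86945 - (-3/4)*(1 - 3/4) = -2337/86945 - (-3*¼)*(1 - 3*¼) = -2337/86945 - (-3)*(1 - ¾)/4 = -2337/86945 - (-3)/(4*4) = -2337/86945 - 1*(-3/16) = -2337/86945 + 3/16 = 223443/1391120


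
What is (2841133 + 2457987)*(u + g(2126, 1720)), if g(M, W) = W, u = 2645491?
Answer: 14027888754320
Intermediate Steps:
(2841133 + 2457987)*(u + g(2126, 1720)) = (2841133 + 2457987)*(2645491 + 1720) = 5299120*2647211 = 14027888754320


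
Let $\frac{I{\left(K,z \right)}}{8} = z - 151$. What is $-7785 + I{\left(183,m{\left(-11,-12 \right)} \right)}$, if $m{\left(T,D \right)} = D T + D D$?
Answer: $-6785$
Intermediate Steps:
$m{\left(T,D \right)} = D^{2} + D T$ ($m{\left(T,D \right)} = D T + D^{2} = D^{2} + D T$)
$I{\left(K,z \right)} = -1208 + 8 z$ ($I{\left(K,z \right)} = 8 \left(z - 151\right) = 8 \left(-151 + z\right) = -1208 + 8 z$)
$-7785 + I{\left(183,m{\left(-11,-12 \right)} \right)} = -7785 - \left(1208 - 8 \left(- 12 \left(-12 - 11\right)\right)\right) = -7785 - \left(1208 - 8 \left(\left(-12\right) \left(-23\right)\right)\right) = -7785 + \left(-1208 + 8 \cdot 276\right) = -7785 + \left(-1208 + 2208\right) = -7785 + 1000 = -6785$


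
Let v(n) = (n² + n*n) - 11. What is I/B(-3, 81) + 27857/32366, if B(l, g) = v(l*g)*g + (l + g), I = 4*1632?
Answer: 88888990791/103194945250 ≈ 0.86137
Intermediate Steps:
v(n) = -11 + 2*n² (v(n) = (n² + n²) - 11 = 2*n² - 11 = -11 + 2*n²)
I = 6528
B(l, g) = g + l + g*(-11 + 2*g²*l²) (B(l, g) = (-11 + 2*(l*g)²)*g + (l + g) = (-11 + 2*(g*l)²)*g + (g + l) = (-11 + 2*(g²*l²))*g + (g + l) = (-11 + 2*g²*l²)*g + (g + l) = g*(-11 + 2*g²*l²) + (g + l) = g + l + g*(-11 + 2*g²*l²))
I/B(-3, 81) + 27857/32366 = 6528/(-3 - 10*81 + 2*81³*(-3)²) + 27857/32366 = 6528/(-3 - 810 + 2*531441*9) + 27857*(1/32366) = 6528/(-3 - 810 + 9565938) + 27857/32366 = 6528/9565125 + 27857/32366 = 6528*(1/9565125) + 27857/32366 = 2176/3188375 + 27857/32366 = 88888990791/103194945250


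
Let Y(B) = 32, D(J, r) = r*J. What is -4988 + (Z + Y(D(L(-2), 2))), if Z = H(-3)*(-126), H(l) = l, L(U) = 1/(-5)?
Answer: -4578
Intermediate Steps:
L(U) = -1/5
D(J, r) = J*r
Z = 378 (Z = -3*(-126) = 378)
-4988 + (Z + Y(D(L(-2), 2))) = -4988 + (378 + 32) = -4988 + 410 = -4578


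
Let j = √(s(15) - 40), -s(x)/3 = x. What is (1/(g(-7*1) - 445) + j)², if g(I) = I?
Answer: (1 - 452*I*√85)²/204304 ≈ -85.0 - 0.040794*I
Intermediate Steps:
s(x) = -3*x
j = I*√85 (j = √(-3*15 - 40) = √(-45 - 40) = √(-85) = I*√85 ≈ 9.2195*I)
(1/(g(-7*1) - 445) + j)² = (1/(-7*1 - 445) + I*√85)² = (1/(-7 - 445) + I*√85)² = (1/(-452) + I*√85)² = (-1/452 + I*√85)²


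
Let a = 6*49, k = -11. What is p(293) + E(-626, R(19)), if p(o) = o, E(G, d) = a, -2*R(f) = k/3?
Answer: 587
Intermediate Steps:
R(f) = 11/6 (R(f) = -(-11)/(2*3) = -½*(-11/3) = 11/6)
a = 294
E(G, d) = 294
p(293) + E(-626, R(19)) = 293 + 294 = 587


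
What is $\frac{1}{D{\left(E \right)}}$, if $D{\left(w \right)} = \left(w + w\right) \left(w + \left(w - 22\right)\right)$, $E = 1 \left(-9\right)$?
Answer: $\frac{1}{720} \approx 0.0013889$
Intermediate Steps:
$E = -9$
$D{\left(w \right)} = 2 w \left(-22 + 2 w\right)$ ($D{\left(w \right)} = 2 w \left(w + \left(w - 22\right)\right) = 2 w \left(w + \left(-22 + w\right)\right) = 2 w \left(-22 + 2 w\right)$)
$\frac{1}{D{\left(E \right)}} = \frac{1}{4 \left(-9\right) \left(-11 - 9\right)} = \frac{1}{4 \left(-9\right) \left(-20\right)} = \frac{1}{720}$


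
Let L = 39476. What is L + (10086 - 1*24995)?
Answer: 24567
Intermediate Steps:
L + (10086 - 1*24995) = 39476 + (10086 - 1*24995) = 39476 + (10086 - 24995) = 39476 - 14909 = 24567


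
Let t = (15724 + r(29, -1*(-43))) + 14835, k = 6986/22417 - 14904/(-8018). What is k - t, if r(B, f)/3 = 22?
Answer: -2752066127267/89869753 ≈ -30623.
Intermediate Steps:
r(B, f) = 66 (r(B, f) = 3*22 = 66)
k = 195058358/89869753 (k = 6986*(1/22417) - 14904*(-1/8018) = 6986/22417 + 7452/4009 = 195058358/89869753 ≈ 2.1705)
t = 30625 (t = (15724 + 66) + 14835 = 15790 + 14835 = 30625)
k - t = 195058358/89869753 - 1*30625 = 195058358/89869753 - 30625 = -2752066127267/89869753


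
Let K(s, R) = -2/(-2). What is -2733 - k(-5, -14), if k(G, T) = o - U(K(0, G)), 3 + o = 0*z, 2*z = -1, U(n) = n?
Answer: -2729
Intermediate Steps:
K(s, R) = 1 (K(s, R) = -2*(-½) = 1)
z = -½ (z = (½)*(-1) = -½ ≈ -0.50000)
o = -3 (o = -3 + 0*(-½) = -3 + 0 = -3)
k(G, T) = -4 (k(G, T) = -3 - 1*1 = -3 - 1 = -4)
-2733 - k(-5, -14) = -2733 - 1*(-4) = -2733 + 4 = -2729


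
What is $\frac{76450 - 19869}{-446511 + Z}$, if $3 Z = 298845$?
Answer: $- \frac{56581}{346896} \approx -0.16311$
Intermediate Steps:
$Z = 99615$ ($Z = \frac{1}{3} \cdot 298845 = 99615$)
$\frac{76450 - 19869}{-446511 + Z} = \frac{76450 - 19869}{-446511 + 99615} = \frac{56581}{-346896} = 56581 \left(- \frac{1}{346896}\right) = - \frac{56581}{346896}$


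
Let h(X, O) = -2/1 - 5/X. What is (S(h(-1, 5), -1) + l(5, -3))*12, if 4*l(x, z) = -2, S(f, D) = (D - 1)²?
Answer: 42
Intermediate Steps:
h(X, O) = -2 - 5/X (h(X, O) = -2*1 - 5/X = -2 - 5/X)
S(f, D) = (-1 + D)²
l(x, z) = -½ (l(x, z) = (¼)*(-2) = -½)
(S(h(-1, 5), -1) + l(5, -3))*12 = ((-1 - 1)² - ½)*12 = ((-2)² - ½)*12 = (4 - ½)*12 = (7/2)*12 = 42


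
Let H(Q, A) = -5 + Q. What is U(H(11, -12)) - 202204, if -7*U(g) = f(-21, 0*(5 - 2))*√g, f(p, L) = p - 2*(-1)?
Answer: -202204 + 19*√6/7 ≈ -2.0220e+5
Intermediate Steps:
f(p, L) = 2 + p (f(p, L) = p + 2 = 2 + p)
U(g) = 19*√g/7 (U(g) = -(2 - 21)*√g/7 = -(-19)*√g/7 = 19*√g/7)
U(H(11, -12)) - 202204 = 19*√(-5 + 11)/7 - 202204 = 19*√6/7 - 202204 = -202204 + 19*√6/7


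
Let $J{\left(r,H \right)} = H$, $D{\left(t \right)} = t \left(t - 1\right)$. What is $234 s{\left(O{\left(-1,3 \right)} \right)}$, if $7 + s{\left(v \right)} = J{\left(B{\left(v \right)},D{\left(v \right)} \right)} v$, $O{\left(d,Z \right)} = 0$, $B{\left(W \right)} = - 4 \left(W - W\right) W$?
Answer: $-1638$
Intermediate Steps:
$B{\left(W \right)} = 0$ ($B{\left(W \right)} = \left(-4\right) 0 W = 0 W = 0$)
$D{\left(t \right)} = t \left(-1 + t\right)$
$s{\left(v \right)} = -7 + v^{2} \left(-1 + v\right)$ ($s{\left(v \right)} = -7 + v \left(-1 + v\right) v = -7 + v^{2} \left(-1 + v\right)$)
$234 s{\left(O{\left(-1,3 \right)} \right)} = 234 \left(-7 + 0^{2} \left(-1 + 0\right)\right) = 234 \left(-7 + 0 \left(-1\right)\right) = 234 \left(-7 + 0\right) = 234 \left(-7\right) = -1638$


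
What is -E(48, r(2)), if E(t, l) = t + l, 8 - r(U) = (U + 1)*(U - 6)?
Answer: -68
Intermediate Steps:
r(U) = 8 - (1 + U)*(-6 + U) (r(U) = 8 - (U + 1)*(U - 6) = 8 - (1 + U)*(-6 + U))
E(t, l) = l + t
-E(48, r(2)) = -((14 - 1*2² + 5*2) + 48) = -((14 - 1*4 + 10) + 48) = -((14 - 4 + 10) + 48) = -(20 + 48) = -1*68 = -68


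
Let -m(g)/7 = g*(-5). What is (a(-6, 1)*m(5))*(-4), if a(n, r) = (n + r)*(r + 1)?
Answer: 7000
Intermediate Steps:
m(g) = 35*g (m(g) = -7*g*(-5) = -(-35)*g = 35*g)
a(n, r) = (1 + r)*(n + r) (a(n, r) = (n + r)*(1 + r) = (1 + r)*(n + r))
(a(-6, 1)*m(5))*(-4) = ((-6 + 1 + 1**2 - 6*1)*(35*5))*(-4) = ((-6 + 1 + 1 - 6)*175)*(-4) = -10*175*(-4) = -1750*(-4) = 7000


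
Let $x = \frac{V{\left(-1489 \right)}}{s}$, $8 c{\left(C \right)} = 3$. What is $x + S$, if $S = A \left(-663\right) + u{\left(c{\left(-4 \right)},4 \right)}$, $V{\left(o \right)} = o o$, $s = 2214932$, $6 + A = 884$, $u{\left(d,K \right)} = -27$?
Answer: $- \frac{1289400512291}{2214932} \approx -5.8214 \cdot 10^{5}$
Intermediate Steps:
$c{\left(C \right)} = \frac{3}{8}$ ($c{\left(C \right)} = \frac{1}{8} \cdot 3 = \frac{3}{8}$)
$A = 878$ ($A = -6 + 884 = 878$)
$V{\left(o \right)} = o^{2}$
$S = -582141$ ($S = 878 \left(-663\right) - 27 = -582114 - 27 = -582141$)
$x = \frac{2217121}{2214932}$ ($x = \frac{\left(-1489\right)^{2}}{2214932} = 2217121 \cdot \frac{1}{2214932} = \frac{2217121}{2214932} \approx 1.001$)
$x + S = \frac{2217121}{2214932} - 582141 = - \frac{1289400512291}{2214932}$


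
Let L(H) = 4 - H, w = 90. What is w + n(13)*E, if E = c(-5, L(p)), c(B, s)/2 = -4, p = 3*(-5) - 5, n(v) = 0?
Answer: 90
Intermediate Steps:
p = -20 (p = -15 - 5 = -20)
c(B, s) = -8 (c(B, s) = 2*(-4) = -8)
E = -8
w + n(13)*E = 90 + 0*(-8) = 90 + 0 = 90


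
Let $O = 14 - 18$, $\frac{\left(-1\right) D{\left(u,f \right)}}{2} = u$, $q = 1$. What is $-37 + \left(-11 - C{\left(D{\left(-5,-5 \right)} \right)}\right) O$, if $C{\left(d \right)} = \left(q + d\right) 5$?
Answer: $227$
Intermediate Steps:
$D{\left(u,f \right)} = - 2 u$
$C{\left(d \right)} = 5 + 5 d$ ($C{\left(d \right)} = \left(1 + d\right) 5 = 5 + 5 d$)
$O = -4$
$-37 + \left(-11 - C{\left(D{\left(-5,-5 \right)} \right)}\right) O = -37 + \left(-11 - \left(5 + 5 \left(\left(-2\right) \left(-5\right)\right)\right)\right) \left(-4\right) = -37 + \left(-11 - \left(5 + 5 \cdot 10\right)\right) \left(-4\right) = -37 + \left(-11 - \left(5 + 50\right)\right) \left(-4\right) = -37 + \left(-11 - 55\right) \left(-4\right) = -37 - -264 = -37 + 264 = 227$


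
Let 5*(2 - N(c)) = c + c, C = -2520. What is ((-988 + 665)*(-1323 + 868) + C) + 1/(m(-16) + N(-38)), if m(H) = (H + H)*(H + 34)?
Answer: 403579325/2794 ≈ 1.4445e+5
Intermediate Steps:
N(c) = 2 - 2*c/5 (N(c) = 2 - (c + c)/5 = 2 - 2*c/5)
m(H) = 2*H*(34 + H) (m(H) = (2*H)*(34 + H) = 2*H*(34 + H))
((-988 + 665)*(-1323 + 868) + C) + 1/(m(-16) + N(-38)) = ((-988 + 665)*(-1323 + 868) - 2520) + 1/(2*(-16)*(34 - 16) + (2 - ⅖*(-38))) = (-323*(-455) - 2520) + 1/(2*(-16)*18 + (2 + 76/5)) = (146965 - 2520) + 1/(-576 + 86/5) = 144445 + 1/(-2794/5) = 144445 - 5/2794 = 403579325/2794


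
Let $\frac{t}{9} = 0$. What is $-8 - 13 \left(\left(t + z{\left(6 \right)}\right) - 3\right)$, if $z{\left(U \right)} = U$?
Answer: $-47$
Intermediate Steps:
$t = 0$ ($t = 9 \cdot 0 = 0$)
$-8 - 13 \left(\left(t + z{\left(6 \right)}\right) - 3\right) = -8 - 13 \left(\left(0 + 6\right) - 3\right) = -8 - 13 \left(6 - 3\right) = -8 - 39 = -47$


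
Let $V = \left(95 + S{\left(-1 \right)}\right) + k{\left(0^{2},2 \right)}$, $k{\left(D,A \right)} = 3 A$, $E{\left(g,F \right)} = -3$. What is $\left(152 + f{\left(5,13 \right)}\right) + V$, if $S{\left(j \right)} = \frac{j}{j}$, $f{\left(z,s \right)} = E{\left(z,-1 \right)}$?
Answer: $251$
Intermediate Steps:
$f{\left(z,s \right)} = -3$
$S{\left(j \right)} = 1$
$V = 102$ ($V = \left(95 + 1\right) + 3 \cdot 2 = 96 + 6 = 102$)
$\left(152 + f{\left(5,13 \right)}\right) + V = \left(152 - 3\right) + 102 = 149 + 102 = 251$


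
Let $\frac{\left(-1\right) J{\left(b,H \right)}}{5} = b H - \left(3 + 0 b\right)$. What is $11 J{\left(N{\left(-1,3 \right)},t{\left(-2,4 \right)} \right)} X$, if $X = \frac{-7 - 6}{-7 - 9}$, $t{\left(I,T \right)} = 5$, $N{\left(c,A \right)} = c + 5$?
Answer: $- \frac{12155}{16} \approx -759.69$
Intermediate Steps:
$N{\left(c,A \right)} = 5 + c$
$J{\left(b,H \right)} = 15 - 5 H b$ ($J{\left(b,H \right)} = - 5 \left(b H - \left(3 + 0 b\right)\right) = - 5 \left(H b + \left(0 - 3\right)\right) = - 5 \left(H b - 3\right) = - 5 \left(-3 + H b\right) = 15 - 5 H b$)
$X = \frac{13}{16}$ ($X = - \frac{13}{-16} = \left(-13\right) \left(- \frac{1}{16}\right) = \frac{13}{16} \approx 0.8125$)
$11 J{\left(N{\left(-1,3 \right)},t{\left(-2,4 \right)} \right)} X = 11 \left(15 - 25 \left(5 - 1\right)\right) \frac{13}{16} = 11 \left(15 - 25 \cdot 4\right) \frac{13}{16} = 11 \left(15 - 100\right) \frac{13}{16} = 11 \left(-85\right) \frac{13}{16} = \left(-935\right) \frac{13}{16} = - \frac{12155}{16}$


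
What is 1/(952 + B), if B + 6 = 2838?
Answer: 1/3784 ≈ 0.00026427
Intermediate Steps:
B = 2832 (B = -6 + 2838 = 2832)
1/(952 + B) = 1/(952 + 2832) = 1/3784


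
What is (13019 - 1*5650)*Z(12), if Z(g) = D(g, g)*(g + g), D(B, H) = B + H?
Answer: 4244544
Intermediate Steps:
Z(g) = 4*g² (Z(g) = (g + g)*(g + g) = (2*g)*(2*g) = 4*g²)
(13019 - 1*5650)*Z(12) = (13019 - 1*5650)*(4*12²) = (13019 - 5650)*(4*144) = 7369*576 = 4244544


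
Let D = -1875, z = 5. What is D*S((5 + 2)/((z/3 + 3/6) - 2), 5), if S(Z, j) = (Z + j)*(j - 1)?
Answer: -352500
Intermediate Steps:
S(Z, j) = (-1 + j)*(Z + j) (S(Z, j) = (Z + j)*(-1 + j) = (-1 + j)*(Z + j))
D*S((5 + 2)/((z/3 + 3/6) - 2), 5) = -1875*(5² - (5 + 2)/((5/3 + 3/6) - 2) - 1*5 + ((5 + 2)/((5/3 + 3/6) - 2))*5) = -1875*(25 - 7/((5*(⅓) + 3*(⅙)) - 2) - 5 + (7/((5*(⅓) + 3*(⅙)) - 2))*5) = -1875*(25 - 7/((5/3 + ½) - 2) - 5 + (7/((5/3 + ½) - 2))*5) = -1875*(25 - 7/(13/6 - 2) - 5 + (7/(13/6 - 2))*5) = -1875*(25 - 7/⅙ - 5 + (7/(⅙))*5) = -1875*(25 - 7*6 - 5 + (7*6)*5) = -1875*(25 - 1*42 - 5 + 42*5) = -1875*(25 - 42 - 5 + 210) = -1875*188 = -352500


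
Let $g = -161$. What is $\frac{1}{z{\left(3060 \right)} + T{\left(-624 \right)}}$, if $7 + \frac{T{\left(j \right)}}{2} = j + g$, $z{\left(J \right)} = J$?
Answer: $\frac{1}{1476} \approx 0.00067751$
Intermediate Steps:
$T{\left(j \right)} = -336 + 2 j$ ($T{\left(j \right)} = -14 + 2 \left(j - 161\right) = -14 + 2 \left(-161 + j\right) = -14 + \left(-322 + 2 j\right) = -336 + 2 j$)
$\frac{1}{z{\left(3060 \right)} + T{\left(-624 \right)}} = \frac{1}{3060 + \left(-336 + 2 \left(-624\right)\right)} = \frac{1}{3060 - 1584} = \frac{1}{1476}$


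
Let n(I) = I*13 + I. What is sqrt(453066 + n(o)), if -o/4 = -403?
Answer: sqrt(475634) ≈ 689.66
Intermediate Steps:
o = 1612 (o = -4*(-403) = 1612)
n(I) = 14*I (n(I) = 13*I + I = 14*I)
sqrt(453066 + n(o)) = sqrt(453066 + 14*1612) = sqrt(453066 + 22568) = sqrt(475634)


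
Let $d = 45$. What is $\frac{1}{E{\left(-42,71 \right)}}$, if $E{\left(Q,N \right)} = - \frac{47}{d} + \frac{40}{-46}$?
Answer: $- \frac{1035}{1981} \approx -0.52246$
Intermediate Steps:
$E{\left(Q,N \right)} = - \frac{1981}{1035}$ ($E{\left(Q,N \right)} = - \frac{47}{45} + \frac{40}{-46} = \left(-47\right) \frac{1}{45} + 40 \left(- \frac{1}{46}\right) = - \frac{47}{45} - \frac{20}{23} = - \frac{1981}{1035}$)
$\frac{1}{E{\left(-42,71 \right)}} = \frac{1}{- \frac{1981}{1035}} = - \frac{1035}{1981}$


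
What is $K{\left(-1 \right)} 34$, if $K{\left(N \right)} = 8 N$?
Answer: $-272$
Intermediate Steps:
$K{\left(-1 \right)} 34 = 8 \left(-1\right) 34 = \left(-8\right) 34 = -272$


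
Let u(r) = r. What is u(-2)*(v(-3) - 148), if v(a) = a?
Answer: 302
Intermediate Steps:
u(-2)*(v(-3) - 148) = -2*(-3 - 148) = -2*(-151) = 302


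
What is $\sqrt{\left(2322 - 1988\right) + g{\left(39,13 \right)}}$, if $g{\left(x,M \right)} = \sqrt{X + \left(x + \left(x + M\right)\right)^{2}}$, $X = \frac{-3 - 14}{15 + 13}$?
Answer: $\frac{\sqrt{65464 + 14 \sqrt{1622957}}}{14} \approx 20.615$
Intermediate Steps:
$X = - \frac{17}{28} \approx -0.60714$
$g{\left(x,M \right)} = \sqrt{- \frac{17}{28} + \left(M + 2 x\right)^{2}}$ ($g{\left(x,M \right)} = \sqrt{- \frac{17}{28} + \left(x + \left(x + M\right)\right)^{2}} = \sqrt{- \frac{17}{28} + \left(x + \left(M + x\right)\right)^{2}} = \sqrt{- \frac{17}{28} + \left(M + 2 x\right)^{2}}$)
$\sqrt{\left(2322 - 1988\right) + g{\left(39,13 \right)}} = \sqrt{\left(2322 - 1988\right) + \frac{\sqrt{-119 + 196 \left(13 + 2 \cdot 39\right)^{2}}}{14}} = \sqrt{\left(2322 - 1988\right) + \frac{\sqrt{-119 + 196 \left(13 + 78\right)^{2}}}{14}} = \sqrt{334 + \frac{\sqrt{-119 + 196 \cdot 91^{2}}}{14}} = \sqrt{334 + \frac{\sqrt{-119 + 196 \cdot 8281}}{14}} = \sqrt{334 + \frac{\sqrt{-119 + 1623076}}{14}} = \sqrt{334 + \frac{\sqrt{1622957}}{14}}$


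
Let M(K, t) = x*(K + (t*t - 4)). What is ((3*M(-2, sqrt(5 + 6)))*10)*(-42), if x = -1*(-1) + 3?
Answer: -25200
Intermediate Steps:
x = 4 (x = 1 + 3 = 4)
M(K, t) = -16 + 4*K + 4*t**2 (M(K, t) = 4*(K + (t*t - 4)) = 4*(K + (t**2 - 4)) = 4*(K + (-4 + t**2)) = 4*(-4 + K + t**2) = -16 + 4*K + 4*t**2)
((3*M(-2, sqrt(5 + 6)))*10)*(-42) = ((3*(-16 + 4*(-2) + 4*(sqrt(5 + 6))**2))*10)*(-42) = ((3*(-16 - 8 + 4*(sqrt(11))**2))*10)*(-42) = ((3*(-16 - 8 + 4*11))*10)*(-42) = ((3*(-16 - 8 + 44))*10)*(-42) = ((3*20)*10)*(-42) = (60*10)*(-42) = 600*(-42) = -25200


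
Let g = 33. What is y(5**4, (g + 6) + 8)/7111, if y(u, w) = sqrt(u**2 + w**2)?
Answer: sqrt(392834)/7111 ≈ 0.088140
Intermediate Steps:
y(5**4, (g + 6) + 8)/7111 = sqrt((5**4)**2 + ((33 + 6) + 8)**2)/7111 = sqrt(625**2 + (39 + 8)**2)*(1/7111) = sqrt(390625 + 47**2)*(1/7111) = sqrt(390625 + 2209)*(1/7111) = sqrt(392834)*(1/7111) = sqrt(392834)/7111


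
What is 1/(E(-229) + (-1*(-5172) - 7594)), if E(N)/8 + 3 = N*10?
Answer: -1/20766 ≈ -4.8156e-5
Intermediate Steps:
E(N) = -24 + 80*N (E(N) = -24 + 8*(N*10) = -24 + 8*(10*N) = -24 + 80*N)
1/(E(-229) + (-1*(-5172) - 7594)) = 1/((-24 + 80*(-229)) + (-1*(-5172) - 7594)) = 1/((-24 - 18320) + (5172 - 7594)) = 1/(-18344 - 2422) = 1/(-20766) = -1/20766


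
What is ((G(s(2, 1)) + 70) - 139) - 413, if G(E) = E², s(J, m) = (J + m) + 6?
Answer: -401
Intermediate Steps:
s(J, m) = 6 + J + m
((G(s(2, 1)) + 70) - 139) - 413 = (((6 + 2 + 1)² + 70) - 139) - 413 = ((9² + 70) - 139) - 413 = ((81 + 70) - 139) - 413 = (151 - 139) - 413 = 12 - 413 = -401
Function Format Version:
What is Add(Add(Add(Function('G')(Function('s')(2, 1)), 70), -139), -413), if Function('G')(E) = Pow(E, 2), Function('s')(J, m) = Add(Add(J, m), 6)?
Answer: -401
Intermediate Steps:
Function('s')(J, m) = Add(6, J, m)
Add(Add(Add(Function('G')(Function('s')(2, 1)), 70), -139), -413) = Add(Add(Add(Pow(Add(6, 2, 1), 2), 70), -139), -413) = Add(Add(Add(Pow(9, 2), 70), -139), -413) = Add(Add(Add(81, 70), -139), -413) = Add(Add(151, -139), -413) = Add(12, -413) = -401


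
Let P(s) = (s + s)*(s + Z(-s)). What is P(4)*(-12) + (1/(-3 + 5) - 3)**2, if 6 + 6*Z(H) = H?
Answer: -871/4 ≈ -217.75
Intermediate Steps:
Z(H) = -1 + H/6
P(s) = 2*s*(-1 + 5*s/6) (P(s) = (s + s)*(s + (-1 + (-s)/6)) = (2*s)*(s + (-1 - s/6)) = (2*s)*(-1 + 5*s/6) = 2*s*(-1 + 5*s/6))
P(4)*(-12) + (1/(-3 + 5) - 3)**2 = ((1/3)*4*(-6 + 5*4))*(-12) + (1/(-3 + 5) - 3)**2 = ((1/3)*4*(-6 + 20))*(-12) + (1/2 - 3)**2 = ((1/3)*4*14)*(-12) + (1/2 - 3)**2 = (56/3)*(-12) + (-5/2)**2 = -224 + 25/4 = -871/4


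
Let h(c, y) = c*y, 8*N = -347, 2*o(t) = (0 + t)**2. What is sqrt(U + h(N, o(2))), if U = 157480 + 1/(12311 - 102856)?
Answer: 19*sqrt(14297754597945)/181090 ≈ 396.73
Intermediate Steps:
o(t) = t**2/2 (o(t) = (0 + t)**2/2 = t**2/2)
N = -347/8 (N = (1/8)*(-347) = -347/8 ≈ -43.375)
U = 14259026599/90545 (U = 157480 + 1/(-90545) = 157480 - 1/90545 = 14259026599/90545 ≈ 1.5748e+5)
sqrt(U + h(N, o(2))) = sqrt(14259026599/90545 - 347*2**2/16) = sqrt(14259026599/90545 - 347*4/16) = sqrt(14259026599/90545 - 347/8*2) = sqrt(14259026599/90545 - 347/4) = sqrt(57004687281/362180) = 19*sqrt(14297754597945)/181090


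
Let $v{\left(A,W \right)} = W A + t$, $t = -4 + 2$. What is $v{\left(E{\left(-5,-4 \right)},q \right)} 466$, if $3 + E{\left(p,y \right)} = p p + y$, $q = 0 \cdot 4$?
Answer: $-932$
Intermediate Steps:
$q = 0$
$t = -2$
$E{\left(p,y \right)} = -3 + y + p^{2}$ ($E{\left(p,y \right)} = -3 + \left(p p + y\right) = -3 + \left(p^{2} + y\right) = -3 + \left(y + p^{2}\right) = -3 + y + p^{2}$)
$v{\left(A,W \right)} = -2 + A W$ ($v{\left(A,W \right)} = W A - 2 = A W - 2 = -2 + A W$)
$v{\left(E{\left(-5,-4 \right)},q \right)} 466 = \left(-2 + \left(-3 - 4 + \left(-5\right)^{2}\right) 0\right) 466 = \left(-2 + \left(-3 - 4 + 25\right) 0\right) 466 = \left(-2 + 18 \cdot 0\right) 466 = \left(-2 + 0\right) 466 = \left(-2\right) 466 = -932$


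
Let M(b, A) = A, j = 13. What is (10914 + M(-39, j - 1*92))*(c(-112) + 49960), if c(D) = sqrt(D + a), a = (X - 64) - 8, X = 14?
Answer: 541316600 + 10835*I*sqrt(170) ≈ 5.4132e+8 + 1.4127e+5*I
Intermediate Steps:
a = -58 (a = (14 - 64) - 8 = -50 - 8 = -58)
c(D) = sqrt(-58 + D) (c(D) = sqrt(D - 58) = sqrt(-58 + D))
(10914 + M(-39, j - 1*92))*(c(-112) + 49960) = (10914 + (13 - 1*92))*(sqrt(-58 - 112) + 49960) = (10914 + (13 - 92))*(sqrt(-170) + 49960) = (10914 - 79)*(I*sqrt(170) + 49960) = 10835*(49960 + I*sqrt(170)) = 541316600 + 10835*I*sqrt(170)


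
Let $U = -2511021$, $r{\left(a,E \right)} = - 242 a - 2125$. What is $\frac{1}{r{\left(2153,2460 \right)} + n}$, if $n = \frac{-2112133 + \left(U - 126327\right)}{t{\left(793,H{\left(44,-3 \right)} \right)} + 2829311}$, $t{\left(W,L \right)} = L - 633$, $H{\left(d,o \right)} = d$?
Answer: $- \frac{2828722}{1479853492503} \approx -1.9115 \cdot 10^{-6}$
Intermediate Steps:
$r{\left(a,E \right)} = -2125 - 242 a$
$t{\left(W,L \right)} = -633 + L$
$n = - \frac{4749481}{2828722}$ ($n = \frac{-2112133 - 2637348}{\left(-633 + 44\right) + 2829311} = \frac{-2112133 - 2637348}{-589 + 2829311} = \frac{-2112133 - 2637348}{2828722} = \left(-4749481\right) \frac{1}{2828722} = - \frac{4749481}{2828722} \approx -1.679$)
$\frac{1}{r{\left(2153,2460 \right)} + n} = \frac{1}{\left(-2125 - 521026\right) - \frac{4749481}{2828722}} = \frac{1}{-523151 - \frac{4749481}{2828722}} = \frac{1}{- \frac{1479853492503}{2828722}} = - \frac{2828722}{1479853492503}$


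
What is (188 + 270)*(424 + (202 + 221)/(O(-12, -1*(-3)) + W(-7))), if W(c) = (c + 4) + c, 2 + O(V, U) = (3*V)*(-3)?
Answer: 3139361/16 ≈ 1.9621e+5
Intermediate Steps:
O(V, U) = -2 - 9*V (O(V, U) = -2 + (3*V)*(-3) = -2 - 9*V)
W(c) = 4 + 2*c (W(c) = (4 + c) + c = 4 + 2*c)
(188 + 270)*(424 + (202 + 221)/(O(-12, -1*(-3)) + W(-7))) = (188 + 270)*(424 + (202 + 221)/((-2 - 9*(-12)) + (4 + 2*(-7)))) = 458*(424 + 423/((-2 + 108) + (4 - 14))) = 458*(424 + 423/(106 - 10)) = 458*(424 + 423/96) = 458*(424 + 423*(1/96)) = 458*(424 + 141/32) = 458*(13709/32) = 3139361/16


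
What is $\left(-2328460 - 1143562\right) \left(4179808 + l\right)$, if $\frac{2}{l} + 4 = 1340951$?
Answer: $- \frac{19460339573495975916}{1340947} \approx -1.4512 \cdot 10^{13}$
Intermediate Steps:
$l = \frac{2}{1340947}$ ($l = \frac{2}{-4 + 1340951} = \frac{2}{1340947} \approx 1.4915 \cdot 10^{-6}$)
$\left(-2328460 - 1143562\right) \left(4179808 + l\right) = \left(-2328460 - 1143562\right) \left(4179808 + \frac{2}{1340947}\right) = \left(-3472022\right) \frac{5604900998178}{1340947} = - \frac{19460339573495975916}{1340947}$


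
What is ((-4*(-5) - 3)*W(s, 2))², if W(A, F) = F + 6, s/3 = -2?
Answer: 18496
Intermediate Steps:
s = -6 (s = 3*(-2) = -6)
W(A, F) = 6 + F
((-4*(-5) - 3)*W(s, 2))² = ((-4*(-5) - 3)*(6 + 2))² = ((20 - 3)*8)² = (17*8)² = 136² = 18496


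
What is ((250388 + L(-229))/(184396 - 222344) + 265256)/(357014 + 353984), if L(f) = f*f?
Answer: 10065631859/26980952104 ≈ 0.37306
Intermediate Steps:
L(f) = f²
((250388 + L(-229))/(184396 - 222344) + 265256)/(357014 + 353984) = ((250388 + (-229)²)/(184396 - 222344) + 265256)/(357014 + 353984) = ((250388 + 52441)/(-37948) + 265256)/710998 = (302829*(-1/37948) + 265256)*(1/710998) = (-302829/37948 + 265256)*(1/710998) = (10065631859/37948)*(1/710998) = 10065631859/26980952104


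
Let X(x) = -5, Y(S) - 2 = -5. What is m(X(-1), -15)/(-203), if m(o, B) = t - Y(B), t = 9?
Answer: -12/203 ≈ -0.059113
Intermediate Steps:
Y(S) = -3 (Y(S) = 2 - 5 = -3)
m(o, B) = 12 (m(o, B) = 9 - 1*(-3) = 9 + 3 = 12)
m(X(-1), -15)/(-203) = 12/(-203) = 12*(-1/203) = -12/203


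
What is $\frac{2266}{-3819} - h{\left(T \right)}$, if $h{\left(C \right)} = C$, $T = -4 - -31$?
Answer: $- \frac{105379}{3819} \approx -27.593$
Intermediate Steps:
$T = 27$ ($T = -4 + 31 = 27$)
$\frac{2266}{-3819} - h{\left(T \right)} = \frac{2266}{-3819} - 27 = 2266 \left(- \frac{1}{3819}\right) - 27 = - \frac{2266}{3819} - 27 = - \frac{105379}{3819}$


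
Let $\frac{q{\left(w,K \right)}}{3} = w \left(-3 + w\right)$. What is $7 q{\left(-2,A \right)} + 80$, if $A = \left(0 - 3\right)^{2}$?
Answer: $290$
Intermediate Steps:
$A = 9$ ($A = \left(-3\right)^{2} = 9$)
$q{\left(w,K \right)} = 3 w \left(-3 + w\right)$
$7 q{\left(-2,A \right)} + 80 = 7 \cdot 3 \left(-2\right) \left(-3 - 2\right) + 80 = 7 \cdot 3 \left(-2\right) \left(-5\right) + 80 = 7 \cdot 30 + 80 = 210 + 80 = 290$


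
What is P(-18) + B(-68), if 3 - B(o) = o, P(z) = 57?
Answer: 128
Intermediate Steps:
B(o) = 3 - o
P(-18) + B(-68) = 57 + (3 - 1*(-68)) = 57 + (3 + 68) = 57 + 71 = 128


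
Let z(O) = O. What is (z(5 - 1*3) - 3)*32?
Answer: -32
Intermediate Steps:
(z(5 - 1*3) - 3)*32 = ((5 - 1*3) - 3)*32 = ((5 - 3) - 3)*32 = (2 - 3)*32 = -1*32 = -32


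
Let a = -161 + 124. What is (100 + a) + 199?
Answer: 262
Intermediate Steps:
a = -37
(100 + a) + 199 = (100 - 37) + 199 = 63 + 199 = 262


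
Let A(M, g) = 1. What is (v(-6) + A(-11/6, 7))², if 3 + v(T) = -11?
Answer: 169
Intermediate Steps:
v(T) = -14 (v(T) = -3 - 11 = -14)
(v(-6) + A(-11/6, 7))² = (-14 + 1)² = (-13)² = 169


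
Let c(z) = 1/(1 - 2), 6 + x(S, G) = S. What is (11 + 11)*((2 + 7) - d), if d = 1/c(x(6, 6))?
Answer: 220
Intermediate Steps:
x(S, G) = -6 + S
c(z) = -1 (c(z) = 1/(-1) = -1)
d = -1 (d = 1/(-1) = -1)
(11 + 11)*((2 + 7) - d) = (11 + 11)*((2 + 7) - 1*(-1)) = 22*(9 + 1) = 22*10 = 220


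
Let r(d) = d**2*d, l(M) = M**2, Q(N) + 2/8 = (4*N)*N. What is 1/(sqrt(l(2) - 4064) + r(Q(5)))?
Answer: 580765248/576420391289623 - 8192*I*sqrt(1015)/4034942739027361 ≈ 1.0075e-6 - 6.4682e-11*I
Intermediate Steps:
Q(N) = -1/4 + 4*N**2 (Q(N) = -1/4 + (4*N)*N = -1/4 + 4*N**2)
r(d) = d**3
1/(sqrt(l(2) - 4064) + r(Q(5))) = 1/(sqrt(2**2 - 4064) + (-1/4 + 4*5**2)**3) = 1/(sqrt(4 - 4064) + (-1/4 + 4*25)**3) = 1/(sqrt(-4060) + (-1/4 + 100)**3) = 1/(2*I*sqrt(1015) + (399/4)**3) = 1/(2*I*sqrt(1015) + 63521199/64) = 1/(63521199/64 + 2*I*sqrt(1015))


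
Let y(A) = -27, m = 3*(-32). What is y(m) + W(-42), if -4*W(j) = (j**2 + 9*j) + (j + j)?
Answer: -705/2 ≈ -352.50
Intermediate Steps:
W(j) = -11*j/4 - j**2/4 (W(j) = -((j**2 + 9*j) + (j + j))/4 = -((j**2 + 9*j) + 2*j)/4 = -(j**2 + 11*j)/4 = -11*j/4 - j**2/4)
m = -96
y(m) + W(-42) = -27 - 1/4*(-42)*(11 - 42) = -27 - 1/4*(-42)*(-31) = -27 - 651/2 = -705/2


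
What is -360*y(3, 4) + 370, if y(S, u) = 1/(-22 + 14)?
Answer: 415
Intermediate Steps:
y(S, u) = -1/8 (y(S, u) = 1/(-8) = -1/8)
-360*y(3, 4) + 370 = -360*(-1/8) + 370 = 45 + 370 = 415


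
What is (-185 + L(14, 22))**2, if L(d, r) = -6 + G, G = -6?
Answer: 38809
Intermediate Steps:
L(d, r) = -12 (L(d, r) = -6 - 6 = -12)
(-185 + L(14, 22))**2 = (-185 - 12)**2 = (-197)**2 = 38809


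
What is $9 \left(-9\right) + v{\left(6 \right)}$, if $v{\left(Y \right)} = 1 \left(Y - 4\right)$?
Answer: $-79$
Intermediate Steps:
$v{\left(Y \right)} = -4 + Y$ ($v{\left(Y \right)} = 1 \left(-4 + Y\right) = -4 + Y$)
$9 \left(-9\right) + v{\left(6 \right)} = 9 \left(-9\right) + \left(-4 + 6\right) = -81 + 2 = -79$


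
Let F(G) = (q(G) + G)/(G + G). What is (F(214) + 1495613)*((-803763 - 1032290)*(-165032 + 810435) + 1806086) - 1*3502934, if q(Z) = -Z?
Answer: -1772289901156609283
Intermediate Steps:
F(G) = 0 (F(G) = (-G + G)/(G + G) = 0/((2*G)) = 0*(1/(2*G)) = 0)
(F(214) + 1495613)*((-803763 - 1032290)*(-165032 + 810435) + 1806086) - 1*3502934 = (0 + 1495613)*((-803763 - 1032290)*(-165032 + 810435) + 1806086) - 1*3502934 = 1495613*(-1836053*645403 + 1806086) - 3502934 = 1495613*(-1184994114359 + 1806086) - 3502934 = 1495613*(-1184992308273) - 3502934 = -1772289901153106349 - 3502934 = -1772289901156609283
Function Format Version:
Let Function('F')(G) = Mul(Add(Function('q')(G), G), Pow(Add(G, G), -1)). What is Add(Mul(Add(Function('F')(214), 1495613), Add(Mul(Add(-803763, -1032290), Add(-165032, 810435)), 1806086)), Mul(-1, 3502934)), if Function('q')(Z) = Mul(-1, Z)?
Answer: -1772289901156609283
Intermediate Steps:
Function('F')(G) = 0 (Function('F')(G) = Mul(Add(Mul(-1, G), G), Pow(Add(G, G), -1)) = Mul(0, Pow(Mul(2, G), -1)) = Mul(0, Mul(Rational(1, 2), Pow(G, -1))) = 0)
Add(Mul(Add(Function('F')(214), 1495613), Add(Mul(Add(-803763, -1032290), Add(-165032, 810435)), 1806086)), Mul(-1, 3502934)) = Add(Mul(Add(0, 1495613), Add(Mul(Add(-803763, -1032290), Add(-165032, 810435)), 1806086)), Mul(-1, 3502934)) = Add(Mul(1495613, Add(Mul(-1836053, 645403), 1806086)), -3502934) = Add(Mul(1495613, Add(-1184994114359, 1806086)), -3502934) = Add(Mul(1495613, -1184992308273), -3502934) = Add(-1772289901153106349, -3502934) = -1772289901156609283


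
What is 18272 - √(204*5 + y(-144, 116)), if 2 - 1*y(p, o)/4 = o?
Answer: 18272 - 2*√141 ≈ 18248.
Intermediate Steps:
y(p, o) = 8 - 4*o
18272 - √(204*5 + y(-144, 116)) = 18272 - √(204*5 + (8 - 4*116)) = 18272 - √(1020 + (8 - 464)) = 18272 - √(1020 - 456) = 18272 - √564 = 18272 - 2*√141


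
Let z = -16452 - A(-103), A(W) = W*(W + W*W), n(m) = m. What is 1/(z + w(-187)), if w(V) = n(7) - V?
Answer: 1/1065860 ≈ 9.3821e-7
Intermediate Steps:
w(V) = 7 - V
A(W) = W*(W + W²)
z = 1065666 (z = -16452 - (-103)²*(1 - 103) = -16452 - 10609*(-102) = -16452 - 1*(-1082118) = -16452 + 1082118 = 1065666)
1/(z + w(-187)) = 1/(1065666 + (7 - 1*(-187))) = 1/(1065666 + (7 + 187)) = 1/(1065666 + 194) = 1/1065860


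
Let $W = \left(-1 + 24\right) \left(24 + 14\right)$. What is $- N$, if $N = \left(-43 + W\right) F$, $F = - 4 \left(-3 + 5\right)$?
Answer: $6648$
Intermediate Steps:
$W = 874$ ($W = 23 \cdot 38 = 874$)
$F = -8$ ($F = \left(-4\right) 2 = -8$)
$N = -6648$ ($N = \left(-43 + 874\right) \left(-8\right) = 831 \left(-8\right) = -6648$)
$- N = \left(-1\right) \left(-6648\right) = 6648$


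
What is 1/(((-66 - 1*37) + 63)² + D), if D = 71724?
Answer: 1/73324 ≈ 1.3638e-5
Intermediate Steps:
1/(((-66 - 1*37) + 63)² + D) = 1/(((-66 - 1*37) + 63)² + 71724) = 1/(((-66 - 37) + 63)² + 71724) = 1/((-103 + 63)² + 71724) = 1/((-40)² + 71724) = 1/(1600 + 71724) = 1/73324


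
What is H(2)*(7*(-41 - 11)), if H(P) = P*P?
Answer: -1456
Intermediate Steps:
H(P) = P²
H(2)*(7*(-41 - 11)) = 2²*(7*(-41 - 11)) = 4*(7*(-52)) = 4*(-364) = -1456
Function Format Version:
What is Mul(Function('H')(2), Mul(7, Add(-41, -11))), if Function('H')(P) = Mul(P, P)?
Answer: -1456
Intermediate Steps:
Function('H')(P) = Pow(P, 2)
Mul(Function('H')(2), Mul(7, Add(-41, -11))) = Mul(Pow(2, 2), Mul(7, Add(-41, -11))) = Mul(4, Mul(7, -52)) = Mul(4, -364) = -1456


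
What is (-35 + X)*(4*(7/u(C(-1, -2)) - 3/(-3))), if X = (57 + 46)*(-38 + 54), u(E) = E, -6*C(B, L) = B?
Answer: 277436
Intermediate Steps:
C(B, L) = -B/6
X = 1648 (X = 103*16 = 1648)
(-35 + X)*(4*(7/u(C(-1, -2)) - 3/(-3))) = (-35 + 1648)*(4*(7/((-⅙*(-1))) - 3/(-3))) = 1613*(4*(7/(⅙) - 3*(-⅓))) = 1613*(4*(7*6 + 1)) = 1613*(4*(42 + 1)) = 1613*(4*43) = 1613*172 = 277436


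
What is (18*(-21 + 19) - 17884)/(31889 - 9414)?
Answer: -3584/4495 ≈ -0.79733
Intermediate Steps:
(18*(-21 + 19) - 17884)/(31889 - 9414) = (18*(-2) - 17884)/22475 = (-36 - 17884)*(1/22475) = -17920*1/22475 = -3584/4495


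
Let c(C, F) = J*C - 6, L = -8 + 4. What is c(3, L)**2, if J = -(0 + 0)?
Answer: 36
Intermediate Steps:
L = -4
J = 0 (J = -1*0 = 0)
c(C, F) = -6 (c(C, F) = 0*C - 6 = 0 - 6 = -6)
c(3, L)**2 = (-6)**2 = 36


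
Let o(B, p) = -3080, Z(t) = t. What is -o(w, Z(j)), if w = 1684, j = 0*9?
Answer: 3080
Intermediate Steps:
j = 0
-o(w, Z(j)) = -1*(-3080) = 3080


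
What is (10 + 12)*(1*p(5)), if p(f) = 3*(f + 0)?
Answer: 330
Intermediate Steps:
p(f) = 3*f
(10 + 12)*(1*p(5)) = (10 + 12)*(1*(3*5)) = 22*(1*15) = 22*15 = 330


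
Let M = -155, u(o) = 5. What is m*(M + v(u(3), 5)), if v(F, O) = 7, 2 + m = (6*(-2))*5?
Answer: 9176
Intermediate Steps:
m = -62 (m = -2 + (6*(-2))*5 = -2 - 12*5 = -2 - 60 = -62)
m*(M + v(u(3), 5)) = -62*(-155 + 7) = -62*(-148) = 9176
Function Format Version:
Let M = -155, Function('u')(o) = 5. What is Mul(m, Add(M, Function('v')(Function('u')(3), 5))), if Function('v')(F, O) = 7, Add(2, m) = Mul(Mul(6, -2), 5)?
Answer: 9176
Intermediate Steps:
m = -62 (m = Add(-2, Mul(Mul(6, -2), 5)) = Add(-2, Mul(-12, 5)) = Add(-2, -60) = -62)
Mul(m, Add(M, Function('v')(Function('u')(3), 5))) = Mul(-62, Add(-155, 7)) = Mul(-62, -148) = 9176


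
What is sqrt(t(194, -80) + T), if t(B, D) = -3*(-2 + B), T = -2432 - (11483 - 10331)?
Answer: 8*I*sqrt(65) ≈ 64.498*I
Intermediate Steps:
T = -3584 (T = -2432 - 1*1152 = -2432 - 1152 = -3584)
t(B, D) = 6 - 3*B
sqrt(t(194, -80) + T) = sqrt((6 - 3*194) - 3584) = sqrt((6 - 582) - 3584) = sqrt(-576 - 3584) = sqrt(-4160) = 8*I*sqrt(65)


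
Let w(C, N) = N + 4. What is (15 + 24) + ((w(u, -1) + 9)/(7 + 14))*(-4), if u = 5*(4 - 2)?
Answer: 257/7 ≈ 36.714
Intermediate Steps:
u = 10 (u = 5*2 = 10)
w(C, N) = 4 + N
(15 + 24) + ((w(u, -1) + 9)/(7 + 14))*(-4) = (15 + 24) + (((4 - 1) + 9)/(7 + 14))*(-4) = 39 + ((3 + 9)/21)*(-4) = 39 + (12*(1/21))*(-4) = 39 + (4/7)*(-4) = 39 - 16/7 = 257/7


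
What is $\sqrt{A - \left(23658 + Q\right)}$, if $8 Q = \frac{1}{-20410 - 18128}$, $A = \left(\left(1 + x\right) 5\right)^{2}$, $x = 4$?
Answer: $\frac{i \sqrt{15203596472371}}{25692} \approx 151.77 i$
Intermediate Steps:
$A = 625$ ($A = \left(\left(1 + 4\right) 5\right)^{2} = \left(5 \cdot 5\right)^{2} = 25^{2} = 625$)
$Q = - \frac{1}{308304}$ ($Q = \frac{1}{8 \left(-20410 - 18128\right)} = \frac{1}{8 \left(-38538\right)} = \frac{1}{8} \left(- \frac{1}{38538}\right) = - \frac{1}{308304} \approx -3.2436 \cdot 10^{-6}$)
$\sqrt{A - \left(23658 + Q\right)} = \sqrt{625 - \frac{7293856031}{308304}} = \sqrt{- \frac{7101166031}{308304}} = \frac{i \sqrt{15203596472371}}{25692}$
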